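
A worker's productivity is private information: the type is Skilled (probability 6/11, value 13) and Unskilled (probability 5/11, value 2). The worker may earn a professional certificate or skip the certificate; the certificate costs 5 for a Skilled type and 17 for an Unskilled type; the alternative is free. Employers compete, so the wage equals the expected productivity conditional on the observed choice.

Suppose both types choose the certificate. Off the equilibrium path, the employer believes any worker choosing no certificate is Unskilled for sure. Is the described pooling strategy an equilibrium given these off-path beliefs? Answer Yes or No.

No

On path, the employer holds the prior and pays 6/11·13 + 5/11·2 = 8. Off path (no certificate), believing Unskilled, it pays 2.
Skilled: the certificate nets 8 − 5 = 3; no certificate nets 2. Skilled stays.
Unskilled: the certificate nets 8 − 17 = -9; no certificate nets 2. Unskilled would deviate.
A type deviates, so pooling fails.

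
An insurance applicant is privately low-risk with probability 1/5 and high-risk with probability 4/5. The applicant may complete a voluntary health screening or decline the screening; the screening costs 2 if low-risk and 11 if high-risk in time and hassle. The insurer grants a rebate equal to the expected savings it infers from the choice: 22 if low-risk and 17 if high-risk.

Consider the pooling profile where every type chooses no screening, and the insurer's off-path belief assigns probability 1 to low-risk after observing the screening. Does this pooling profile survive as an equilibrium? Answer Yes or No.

On path, the insurer holds the prior and pays 1/5·22 + 4/5·17 = 18. Off path (the screening), believing low-risk, it pays 22.
low-risk: no screening nets 18; the screening nets 22 − 2 = 20. low-risk would deviate.
high-risk: no screening nets 18; the screening nets 22 − 11 = 11. high-risk stays.
A type deviates, so pooling fails.

No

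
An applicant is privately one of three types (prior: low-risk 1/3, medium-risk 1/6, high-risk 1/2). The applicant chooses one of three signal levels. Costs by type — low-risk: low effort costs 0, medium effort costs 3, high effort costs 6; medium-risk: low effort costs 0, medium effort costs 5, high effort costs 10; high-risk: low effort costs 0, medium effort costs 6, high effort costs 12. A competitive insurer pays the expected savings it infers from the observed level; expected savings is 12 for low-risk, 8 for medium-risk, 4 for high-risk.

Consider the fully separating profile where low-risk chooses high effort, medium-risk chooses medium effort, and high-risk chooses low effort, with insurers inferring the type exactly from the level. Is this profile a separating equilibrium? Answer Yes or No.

No

Separating rebates: high effort → 12, medium effort → 8, low effort → 4.
low-risk (assigned high effort): low effort: 4 − 0 = 4; medium effort: 8 − 3 = 5; high effort: 12 − 6 = 6. low-risk stays.
medium-risk (assigned medium effort): low effort: 4 − 0 = 4; medium effort: 8 − 5 = 3; high effort: 12 − 10 = 2. medium-risk prefers low effort.
high-risk (assigned low effort): low effort: 4 − 0 = 4; medium effort: 8 − 6 = 2; high effort: 12 − 12 = 0. high-risk stays.
At least one type deviates; the separating profile fails.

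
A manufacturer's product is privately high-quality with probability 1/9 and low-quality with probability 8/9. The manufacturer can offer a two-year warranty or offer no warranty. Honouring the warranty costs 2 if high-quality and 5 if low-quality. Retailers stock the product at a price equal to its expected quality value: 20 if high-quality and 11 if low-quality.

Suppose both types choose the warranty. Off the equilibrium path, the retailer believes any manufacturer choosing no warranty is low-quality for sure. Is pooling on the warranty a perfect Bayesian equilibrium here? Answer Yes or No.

On path, the retailer holds the prior and pays 1/9·20 + 8/9·11 = 12. Off path (no warranty), believing low-quality, it pays 11.
high-quality: the warranty nets 12 − 2 = 10; no warranty nets 11. high-quality would deviate.
low-quality: the warranty nets 12 − 5 = 7; no warranty nets 11. low-quality would deviate.
A type deviates, so pooling fails.

No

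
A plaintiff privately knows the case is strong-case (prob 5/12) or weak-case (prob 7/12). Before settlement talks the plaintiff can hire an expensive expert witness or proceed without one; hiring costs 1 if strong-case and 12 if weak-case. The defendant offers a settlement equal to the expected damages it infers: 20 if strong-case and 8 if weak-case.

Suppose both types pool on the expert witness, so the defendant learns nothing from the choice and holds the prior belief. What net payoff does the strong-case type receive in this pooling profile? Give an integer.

12

Pooled settlement = 5/12·20 + 7/12·8 = 13.
strong-case pays cost 1 for the expert witness, so net payoff = 13 − 1 = 12.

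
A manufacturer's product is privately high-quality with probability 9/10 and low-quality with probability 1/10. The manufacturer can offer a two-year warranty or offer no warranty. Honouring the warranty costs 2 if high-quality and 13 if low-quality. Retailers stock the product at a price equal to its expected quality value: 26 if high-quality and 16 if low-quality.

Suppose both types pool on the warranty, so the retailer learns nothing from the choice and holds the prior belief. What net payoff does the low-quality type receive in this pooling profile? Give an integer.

Pooled price = 9/10·26 + 1/10·16 = 25.
low-quality pays cost 13 for the warranty, so net payoff = 25 − 13 = 12.

12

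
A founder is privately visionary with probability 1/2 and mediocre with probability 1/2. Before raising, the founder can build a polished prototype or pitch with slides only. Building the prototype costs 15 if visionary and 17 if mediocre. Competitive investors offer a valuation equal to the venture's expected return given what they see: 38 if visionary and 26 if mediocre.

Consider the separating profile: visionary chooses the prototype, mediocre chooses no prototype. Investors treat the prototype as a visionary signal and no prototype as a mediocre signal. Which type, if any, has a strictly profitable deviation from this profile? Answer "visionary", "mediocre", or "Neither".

visionary

The prototype pays 38; no prototype pays 26.
visionary: assigned the prototype, nets 38 − 15 = 23; deviating to no prototype nets 26.
mediocre: assigned no prototype, nets 26; deviating to the prototype nets 38 − 17 = 21.
The visionary type gains 3 by deviating.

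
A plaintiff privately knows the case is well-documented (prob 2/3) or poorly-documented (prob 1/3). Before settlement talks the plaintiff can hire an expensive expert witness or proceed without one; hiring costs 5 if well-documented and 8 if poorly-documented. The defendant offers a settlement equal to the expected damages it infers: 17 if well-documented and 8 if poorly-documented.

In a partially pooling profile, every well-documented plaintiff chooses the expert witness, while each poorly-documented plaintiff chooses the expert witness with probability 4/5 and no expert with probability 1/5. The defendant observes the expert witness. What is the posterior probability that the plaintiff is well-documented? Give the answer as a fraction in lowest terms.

5/7

P(the expert witness) = (2/3)·1 + (1/3)·(4/5) = 14/15.
By Bayes' rule, P(well-documented | the expert witness) = (2/3) / (14/15) = 5/7.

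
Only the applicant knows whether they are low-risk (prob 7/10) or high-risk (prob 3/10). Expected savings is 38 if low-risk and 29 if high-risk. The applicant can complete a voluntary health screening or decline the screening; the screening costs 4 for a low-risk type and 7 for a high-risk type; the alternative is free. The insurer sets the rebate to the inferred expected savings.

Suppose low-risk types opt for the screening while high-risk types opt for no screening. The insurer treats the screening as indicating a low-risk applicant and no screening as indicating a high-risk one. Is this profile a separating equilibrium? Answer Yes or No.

Under these beliefs, the screening earns rebate 38 and no screening earns rebate 29.
low-risk: the screening nets 38 − 4 = 34; no screening nets 29. low-risk prefers the screening.
high-risk: the screening nets 38 − 7 = 31; no screening nets 29. high-risk would deviate to the screening.
high-risk has a profitable deviation, so the profile is not an equilibrium.

No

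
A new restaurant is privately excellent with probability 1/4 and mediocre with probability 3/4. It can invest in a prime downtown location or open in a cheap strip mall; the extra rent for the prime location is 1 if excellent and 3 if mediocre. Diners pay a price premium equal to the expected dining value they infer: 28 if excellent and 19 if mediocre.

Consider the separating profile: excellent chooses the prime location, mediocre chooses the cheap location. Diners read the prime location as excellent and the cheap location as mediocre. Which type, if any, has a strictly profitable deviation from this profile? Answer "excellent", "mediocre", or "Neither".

mediocre

The prime location pays 28; the cheap location pays 19.
excellent: assigned the prime location, nets 28 − 1 = 27; deviating to the cheap location nets 19.
mediocre: assigned the cheap location, nets 19; deviating to the prime location nets 28 − 3 = 25.
The mediocre type gains 6 by deviating.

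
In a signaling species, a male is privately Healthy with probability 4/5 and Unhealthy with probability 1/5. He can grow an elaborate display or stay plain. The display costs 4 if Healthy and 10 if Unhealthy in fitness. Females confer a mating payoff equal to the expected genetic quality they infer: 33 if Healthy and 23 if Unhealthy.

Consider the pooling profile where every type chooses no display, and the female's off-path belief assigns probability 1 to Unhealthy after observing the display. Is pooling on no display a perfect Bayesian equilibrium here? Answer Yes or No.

Yes

On path, the female holds the prior and pays 4/5·33 + 1/5·23 = 31. Off path (the display), believing Unhealthy, it pays 23.
Healthy: no display nets 31; the display nets 23 − 4 = 19. Healthy stays.
Unhealthy: no display nets 31; the display nets 23 − 10 = 13. Unhealthy stays.
No type deviates, so pooling is sustained.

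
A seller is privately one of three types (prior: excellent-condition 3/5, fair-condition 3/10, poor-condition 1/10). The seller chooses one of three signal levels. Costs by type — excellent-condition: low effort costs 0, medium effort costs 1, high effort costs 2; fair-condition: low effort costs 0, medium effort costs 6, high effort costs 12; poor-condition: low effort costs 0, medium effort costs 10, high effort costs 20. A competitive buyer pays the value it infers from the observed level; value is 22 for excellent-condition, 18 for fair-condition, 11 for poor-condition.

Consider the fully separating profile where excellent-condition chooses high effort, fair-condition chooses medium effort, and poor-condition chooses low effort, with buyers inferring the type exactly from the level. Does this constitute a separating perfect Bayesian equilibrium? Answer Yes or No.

Yes

Separating prices: high effort → 22, medium effort → 18, low effort → 11.
excellent-condition (assigned high effort): low effort: 11 − 0 = 11; medium effort: 18 − 1 = 17; high effort: 22 − 2 = 20. excellent-condition stays.
fair-condition (assigned medium effort): low effort: 11 − 0 = 11; medium effort: 18 − 6 = 12; high effort: 22 − 12 = 10. fair-condition stays.
poor-condition (assigned low effort): low effort: 11 − 0 = 11; medium effort: 18 − 10 = 8; high effort: 22 − 20 = 2. poor-condition stays.
Every type prefers its assigned level; separation holds.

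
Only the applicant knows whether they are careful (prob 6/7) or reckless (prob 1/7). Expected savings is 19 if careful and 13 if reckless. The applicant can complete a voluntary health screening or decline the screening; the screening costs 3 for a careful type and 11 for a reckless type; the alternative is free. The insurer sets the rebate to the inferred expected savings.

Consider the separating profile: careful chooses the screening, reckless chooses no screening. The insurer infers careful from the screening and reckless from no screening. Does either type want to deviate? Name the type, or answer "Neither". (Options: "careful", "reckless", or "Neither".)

Neither

The screening pays 19; no screening pays 13.
careful: assigned the screening, nets 19 − 3 = 16; deviating to no screening nets 13.
reckless: assigned no screening, nets 13; deviating to the screening nets 19 − 11 = 8.
Both types strictly prefer their assigned action; no profitable deviation.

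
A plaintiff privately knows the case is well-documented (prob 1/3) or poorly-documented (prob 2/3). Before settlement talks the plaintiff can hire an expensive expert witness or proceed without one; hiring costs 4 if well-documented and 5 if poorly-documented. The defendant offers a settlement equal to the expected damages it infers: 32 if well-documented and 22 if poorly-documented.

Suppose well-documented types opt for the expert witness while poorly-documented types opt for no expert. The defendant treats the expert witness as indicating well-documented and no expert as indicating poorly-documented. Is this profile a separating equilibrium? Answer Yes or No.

Under these beliefs, the expert witness earns settlement 32 and no expert earns settlement 22.
well-documented: the expert witness nets 32 − 4 = 28; no expert nets 22. well-documented prefers the expert witness.
poorly-documented: the expert witness nets 32 − 5 = 27; no expert nets 22. poorly-documented would deviate to the expert witness.
poorly-documented has a profitable deviation, so the profile is not an equilibrium.

No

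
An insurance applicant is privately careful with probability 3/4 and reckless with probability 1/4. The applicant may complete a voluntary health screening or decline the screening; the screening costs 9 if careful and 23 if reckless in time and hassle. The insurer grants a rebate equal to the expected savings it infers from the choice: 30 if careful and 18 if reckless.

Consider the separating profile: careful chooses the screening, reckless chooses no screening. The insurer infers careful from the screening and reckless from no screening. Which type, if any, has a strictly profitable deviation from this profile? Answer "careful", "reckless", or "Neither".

Neither

The screening pays 30; no screening pays 18.
careful: assigned the screening, nets 30 − 9 = 21; deviating to no screening nets 18.
reckless: assigned no screening, nets 18; deviating to the screening nets 30 − 23 = 7.
Both types strictly prefer their assigned action; no profitable deviation.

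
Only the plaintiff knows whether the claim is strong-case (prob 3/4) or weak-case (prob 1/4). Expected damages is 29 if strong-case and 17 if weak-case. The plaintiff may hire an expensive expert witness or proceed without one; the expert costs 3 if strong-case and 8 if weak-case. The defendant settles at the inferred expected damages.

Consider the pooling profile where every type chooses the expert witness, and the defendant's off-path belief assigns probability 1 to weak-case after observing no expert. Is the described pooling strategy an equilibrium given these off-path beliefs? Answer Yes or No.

On path, the defendant holds the prior and pays 3/4·29 + 1/4·17 = 26. Off path (no expert), believing weak-case, it pays 17.
strong-case: the expert witness nets 26 − 3 = 23; no expert nets 17. strong-case stays.
weak-case: the expert witness nets 26 − 8 = 18; no expert nets 17. weak-case stays.
No type deviates, so pooling is sustained.

Yes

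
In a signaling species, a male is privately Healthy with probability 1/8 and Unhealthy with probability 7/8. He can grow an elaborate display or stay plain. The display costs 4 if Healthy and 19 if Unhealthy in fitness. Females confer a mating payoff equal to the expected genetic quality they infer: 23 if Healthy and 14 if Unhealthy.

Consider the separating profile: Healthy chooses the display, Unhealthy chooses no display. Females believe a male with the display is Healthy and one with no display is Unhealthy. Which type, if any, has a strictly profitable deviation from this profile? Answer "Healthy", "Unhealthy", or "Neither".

Neither

The display pays 23; no display pays 14.
Healthy: assigned the display, nets 23 − 4 = 19; deviating to no display nets 14.
Unhealthy: assigned no display, nets 14; deviating to the display nets 23 − 19 = 4.
Both types strictly prefer their assigned action; no profitable deviation.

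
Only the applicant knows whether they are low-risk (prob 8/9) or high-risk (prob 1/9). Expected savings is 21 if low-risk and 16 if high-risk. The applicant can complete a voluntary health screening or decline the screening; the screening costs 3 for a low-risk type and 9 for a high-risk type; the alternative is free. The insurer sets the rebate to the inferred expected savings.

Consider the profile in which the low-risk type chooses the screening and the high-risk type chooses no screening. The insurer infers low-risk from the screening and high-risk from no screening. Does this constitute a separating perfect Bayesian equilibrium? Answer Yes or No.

Yes

Under these beliefs, the screening earns rebate 21 and no screening earns rebate 16.
low-risk: the screening nets 21 − 3 = 18; no screening nets 16. low-risk prefers the screening.
high-risk: the screening nets 21 − 9 = 12; no screening nets 16. high-risk prefers no screening.
Neither type deviates, so the separating profile is an equilibrium.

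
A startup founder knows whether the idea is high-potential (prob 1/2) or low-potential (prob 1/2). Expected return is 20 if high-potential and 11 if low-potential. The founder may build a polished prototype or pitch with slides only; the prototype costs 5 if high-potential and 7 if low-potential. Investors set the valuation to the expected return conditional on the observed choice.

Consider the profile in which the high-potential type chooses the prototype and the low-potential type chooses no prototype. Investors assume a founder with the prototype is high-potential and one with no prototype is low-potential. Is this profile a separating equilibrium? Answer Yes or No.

Under these beliefs, the prototype earns valuation 20 and no prototype earns valuation 11.
high-potential: the prototype nets 20 − 5 = 15; no prototype nets 11. high-potential prefers the prototype.
low-potential: the prototype nets 20 − 7 = 13; no prototype nets 11. low-potential would deviate to the prototype.
low-potential has a profitable deviation, so the profile is not an equilibrium.

No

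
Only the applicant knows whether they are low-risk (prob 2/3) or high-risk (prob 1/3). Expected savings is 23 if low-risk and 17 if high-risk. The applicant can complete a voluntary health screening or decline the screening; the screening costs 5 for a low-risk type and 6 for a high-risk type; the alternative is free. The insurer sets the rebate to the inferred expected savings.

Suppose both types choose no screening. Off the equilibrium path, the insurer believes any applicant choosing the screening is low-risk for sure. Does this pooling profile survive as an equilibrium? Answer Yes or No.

On path, the insurer holds the prior and pays 2/3·23 + 1/3·17 = 21. Off path (the screening), believing low-risk, it pays 23.
low-risk: no screening nets 21; the screening nets 23 − 5 = 18. low-risk stays.
high-risk: no screening nets 21; the screening nets 23 − 6 = 17. high-risk stays.
No type deviates, so pooling is sustained.

Yes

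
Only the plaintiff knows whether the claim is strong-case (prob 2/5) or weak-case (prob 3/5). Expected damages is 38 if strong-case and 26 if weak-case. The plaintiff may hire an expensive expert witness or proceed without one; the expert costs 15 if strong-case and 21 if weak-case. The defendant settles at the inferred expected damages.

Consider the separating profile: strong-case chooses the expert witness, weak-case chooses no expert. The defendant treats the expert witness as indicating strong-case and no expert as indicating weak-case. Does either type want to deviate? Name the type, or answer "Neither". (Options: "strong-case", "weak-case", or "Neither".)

strong-case

The expert witness pays 38; no expert pays 26.
strong-case: assigned the expert witness, nets 38 − 15 = 23; deviating to no expert nets 26.
weak-case: assigned no expert, nets 26; deviating to the expert witness nets 38 − 21 = 17.
The strong-case type gains 3 by deviating.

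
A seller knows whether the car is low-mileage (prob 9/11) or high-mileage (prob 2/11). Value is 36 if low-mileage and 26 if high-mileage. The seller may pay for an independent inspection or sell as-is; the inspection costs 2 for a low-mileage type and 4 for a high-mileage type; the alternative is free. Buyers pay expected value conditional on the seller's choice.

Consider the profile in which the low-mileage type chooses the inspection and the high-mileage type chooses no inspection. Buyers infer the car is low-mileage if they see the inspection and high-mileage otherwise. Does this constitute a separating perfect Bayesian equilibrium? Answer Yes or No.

No

Under these beliefs, the inspection earns price 36 and no inspection earns price 26.
low-mileage: the inspection nets 36 − 2 = 34; no inspection nets 26. low-mileage prefers the inspection.
high-mileage: the inspection nets 36 − 4 = 32; no inspection nets 26. high-mileage would deviate to the inspection.
high-mileage has a profitable deviation, so the profile is not an equilibrium.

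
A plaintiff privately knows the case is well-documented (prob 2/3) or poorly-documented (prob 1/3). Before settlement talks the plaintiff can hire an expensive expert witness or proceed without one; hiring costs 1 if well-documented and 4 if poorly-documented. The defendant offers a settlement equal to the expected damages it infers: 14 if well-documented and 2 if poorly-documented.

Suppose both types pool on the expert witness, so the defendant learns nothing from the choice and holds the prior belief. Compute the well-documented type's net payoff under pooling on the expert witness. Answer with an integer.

9

Pooled settlement = 2/3·14 + 1/3·2 = 10.
well-documented pays cost 1 for the expert witness, so net payoff = 10 − 1 = 9.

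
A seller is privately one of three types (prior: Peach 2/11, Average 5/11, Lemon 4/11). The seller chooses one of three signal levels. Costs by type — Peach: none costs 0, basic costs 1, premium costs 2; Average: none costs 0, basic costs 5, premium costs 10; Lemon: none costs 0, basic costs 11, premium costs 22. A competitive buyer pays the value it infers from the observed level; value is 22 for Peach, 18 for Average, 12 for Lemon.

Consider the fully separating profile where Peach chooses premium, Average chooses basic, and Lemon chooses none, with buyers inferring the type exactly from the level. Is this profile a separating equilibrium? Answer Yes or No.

Yes

Separating prices: premium → 22, basic → 18, none → 12.
Peach (assigned premium): none: 12 − 0 = 12; basic: 18 − 1 = 17; premium: 22 − 2 = 20. Peach stays.
Average (assigned basic): none: 12 − 0 = 12; basic: 18 − 5 = 13; premium: 22 − 10 = 12. Average stays.
Lemon (assigned none): none: 12 − 0 = 12; basic: 18 − 11 = 7; premium: 22 − 22 = 0. Lemon stays.
Every type prefers its assigned level; separation holds.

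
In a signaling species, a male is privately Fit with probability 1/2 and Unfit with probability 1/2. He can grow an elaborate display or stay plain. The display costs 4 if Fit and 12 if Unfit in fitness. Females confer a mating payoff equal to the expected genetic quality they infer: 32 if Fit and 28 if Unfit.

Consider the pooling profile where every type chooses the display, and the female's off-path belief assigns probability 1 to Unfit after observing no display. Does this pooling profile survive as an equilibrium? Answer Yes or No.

On path, the female holds the prior and pays 1/2·32 + 1/2·28 = 30. Off path (no display), believing Unfit, it pays 28.
Fit: the display nets 30 − 4 = 26; no display nets 28. Fit would deviate.
Unfit: the display nets 30 − 12 = 18; no display nets 28. Unfit would deviate.
A type deviates, so pooling fails.

No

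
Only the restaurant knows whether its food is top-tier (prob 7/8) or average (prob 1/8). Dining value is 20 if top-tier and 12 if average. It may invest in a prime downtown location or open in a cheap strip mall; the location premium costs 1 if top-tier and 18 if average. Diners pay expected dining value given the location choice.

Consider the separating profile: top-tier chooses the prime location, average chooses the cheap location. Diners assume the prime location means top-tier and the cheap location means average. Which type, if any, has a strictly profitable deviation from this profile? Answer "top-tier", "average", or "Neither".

The prime location pays 20; the cheap location pays 12.
top-tier: assigned the prime location, nets 20 − 1 = 19; deviating to the cheap location nets 12.
average: assigned the cheap location, nets 12; deviating to the prime location nets 20 − 18 = 2.
Both types strictly prefer their assigned action; no profitable deviation.

Neither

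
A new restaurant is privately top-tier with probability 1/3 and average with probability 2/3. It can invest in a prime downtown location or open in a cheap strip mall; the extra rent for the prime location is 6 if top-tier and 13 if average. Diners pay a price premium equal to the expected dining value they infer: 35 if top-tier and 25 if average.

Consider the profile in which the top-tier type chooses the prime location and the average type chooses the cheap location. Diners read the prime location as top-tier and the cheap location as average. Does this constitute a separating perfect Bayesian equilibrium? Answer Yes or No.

Yes

Under these beliefs, the prime location earns price premium 35 and the cheap location earns price premium 25.
top-tier: the prime location nets 35 − 6 = 29; the cheap location nets 25. top-tier prefers the prime location.
average: the prime location nets 35 − 13 = 22; the cheap location nets 25. average prefers the cheap location.
Neither type deviates, so the separating profile is an equilibrium.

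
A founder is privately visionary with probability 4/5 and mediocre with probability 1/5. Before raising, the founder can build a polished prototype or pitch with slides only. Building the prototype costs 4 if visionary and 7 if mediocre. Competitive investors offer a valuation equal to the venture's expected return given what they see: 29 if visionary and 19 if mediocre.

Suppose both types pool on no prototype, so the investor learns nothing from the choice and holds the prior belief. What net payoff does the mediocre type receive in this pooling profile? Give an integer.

27

Pooled valuation = 4/5·29 + 1/5·19 = 27.
mediocre pays no cost for no prototype, so net payoff = 27.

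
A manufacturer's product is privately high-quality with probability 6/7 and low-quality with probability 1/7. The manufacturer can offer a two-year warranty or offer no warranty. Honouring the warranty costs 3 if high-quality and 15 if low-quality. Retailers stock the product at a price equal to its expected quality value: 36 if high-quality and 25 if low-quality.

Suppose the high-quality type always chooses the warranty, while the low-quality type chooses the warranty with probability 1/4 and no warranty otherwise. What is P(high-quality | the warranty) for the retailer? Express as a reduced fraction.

24/25

P(the warranty) = (6/7)·1 + (1/7)·(1/4) = 25/28.
By Bayes' rule, P(high-quality | the warranty) = (6/7) / (25/28) = 24/25.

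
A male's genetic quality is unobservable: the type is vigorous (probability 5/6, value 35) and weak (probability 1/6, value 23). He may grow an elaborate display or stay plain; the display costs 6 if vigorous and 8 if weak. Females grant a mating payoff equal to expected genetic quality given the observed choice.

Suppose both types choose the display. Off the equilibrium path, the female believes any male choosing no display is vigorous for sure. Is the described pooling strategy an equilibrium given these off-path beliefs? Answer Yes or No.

On path, the female holds the prior and pays 5/6·35 + 1/6·23 = 33. Off path (no display), believing vigorous, it pays 35.
vigorous: the display nets 33 − 6 = 27; no display nets 35. vigorous would deviate.
weak: the display nets 33 − 8 = 25; no display nets 35. weak would deviate.
A type deviates, so pooling fails.

No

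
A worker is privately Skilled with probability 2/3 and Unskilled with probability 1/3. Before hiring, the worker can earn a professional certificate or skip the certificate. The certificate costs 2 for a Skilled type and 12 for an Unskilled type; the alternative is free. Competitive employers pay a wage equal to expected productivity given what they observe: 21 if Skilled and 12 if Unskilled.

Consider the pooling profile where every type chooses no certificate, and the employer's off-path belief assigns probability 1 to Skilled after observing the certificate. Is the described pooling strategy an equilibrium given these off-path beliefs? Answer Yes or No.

On path, the employer holds the prior and pays 2/3·21 + 1/3·12 = 18. Off path (the certificate), believing Skilled, it pays 21.
Skilled: no certificate nets 18; the certificate nets 21 − 2 = 19. Skilled would deviate.
Unskilled: no certificate nets 18; the certificate nets 21 − 12 = 9. Unskilled stays.
A type deviates, so pooling fails.

No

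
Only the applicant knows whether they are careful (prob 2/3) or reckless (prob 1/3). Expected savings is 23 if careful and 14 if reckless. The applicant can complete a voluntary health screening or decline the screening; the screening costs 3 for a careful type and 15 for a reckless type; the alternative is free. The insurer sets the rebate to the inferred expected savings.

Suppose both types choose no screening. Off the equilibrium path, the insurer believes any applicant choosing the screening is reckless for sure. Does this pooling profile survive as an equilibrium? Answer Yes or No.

On path, the insurer holds the prior and pays 2/3·23 + 1/3·14 = 20. Off path (the screening), believing reckless, it pays 14.
careful: no screening nets 20; the screening nets 14 − 3 = 11. careful stays.
reckless: no screening nets 20; the screening nets 14 − 15 = -1. reckless stays.
No type deviates, so pooling is sustained.

Yes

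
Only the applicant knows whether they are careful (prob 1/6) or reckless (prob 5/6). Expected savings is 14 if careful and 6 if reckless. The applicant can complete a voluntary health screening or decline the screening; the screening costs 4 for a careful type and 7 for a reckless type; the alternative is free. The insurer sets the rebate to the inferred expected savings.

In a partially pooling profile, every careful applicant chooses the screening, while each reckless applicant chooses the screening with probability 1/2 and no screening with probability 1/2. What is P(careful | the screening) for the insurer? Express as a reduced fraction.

P(the screening) = (1/6)·1 + (5/6)·(1/2) = 7/12.
By Bayes' rule, P(careful | the screening) = (1/6) / (7/12) = 2/7.

2/7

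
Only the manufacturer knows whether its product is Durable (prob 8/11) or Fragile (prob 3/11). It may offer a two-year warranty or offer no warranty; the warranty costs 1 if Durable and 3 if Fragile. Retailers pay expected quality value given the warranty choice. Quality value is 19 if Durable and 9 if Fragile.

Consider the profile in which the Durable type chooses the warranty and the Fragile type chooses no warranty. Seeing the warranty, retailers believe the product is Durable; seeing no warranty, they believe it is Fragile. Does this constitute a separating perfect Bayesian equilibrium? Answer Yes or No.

No

Under these beliefs, the warranty earns price 19 and no warranty earns price 9.
Durable: the warranty nets 19 − 1 = 18; no warranty nets 9. Durable prefers the warranty.
Fragile: the warranty nets 19 − 3 = 16; no warranty nets 9. Fragile would deviate to the warranty.
Fragile has a profitable deviation, so the profile is not an equilibrium.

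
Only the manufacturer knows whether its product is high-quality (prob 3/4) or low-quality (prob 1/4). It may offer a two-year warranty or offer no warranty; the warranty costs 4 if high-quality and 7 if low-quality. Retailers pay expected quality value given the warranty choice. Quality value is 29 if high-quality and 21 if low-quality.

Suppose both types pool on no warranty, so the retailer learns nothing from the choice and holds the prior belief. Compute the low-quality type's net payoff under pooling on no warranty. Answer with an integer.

27

Pooled price = 3/4·29 + 1/4·21 = 27.
low-quality pays no cost for no warranty, so net payoff = 27.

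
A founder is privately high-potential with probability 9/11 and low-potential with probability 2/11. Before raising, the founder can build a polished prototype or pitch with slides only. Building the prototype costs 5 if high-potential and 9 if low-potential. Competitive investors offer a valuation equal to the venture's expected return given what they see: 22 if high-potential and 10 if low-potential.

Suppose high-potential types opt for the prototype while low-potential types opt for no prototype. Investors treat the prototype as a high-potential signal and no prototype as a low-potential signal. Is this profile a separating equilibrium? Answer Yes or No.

No

Under these beliefs, the prototype earns valuation 22 and no prototype earns valuation 10.
high-potential: the prototype nets 22 − 5 = 17; no prototype nets 10. high-potential prefers the prototype.
low-potential: the prototype nets 22 − 9 = 13; no prototype nets 10. low-potential would deviate to the prototype.
low-potential has a profitable deviation, so the profile is not an equilibrium.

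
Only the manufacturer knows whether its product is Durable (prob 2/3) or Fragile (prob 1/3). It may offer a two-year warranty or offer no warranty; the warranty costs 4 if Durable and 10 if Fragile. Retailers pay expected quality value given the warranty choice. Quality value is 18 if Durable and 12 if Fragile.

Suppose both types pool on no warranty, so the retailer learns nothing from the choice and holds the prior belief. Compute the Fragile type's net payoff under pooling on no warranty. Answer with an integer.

Pooled price = 2/3·18 + 1/3·12 = 16.
Fragile pays no cost for no warranty, so net payoff = 16.

16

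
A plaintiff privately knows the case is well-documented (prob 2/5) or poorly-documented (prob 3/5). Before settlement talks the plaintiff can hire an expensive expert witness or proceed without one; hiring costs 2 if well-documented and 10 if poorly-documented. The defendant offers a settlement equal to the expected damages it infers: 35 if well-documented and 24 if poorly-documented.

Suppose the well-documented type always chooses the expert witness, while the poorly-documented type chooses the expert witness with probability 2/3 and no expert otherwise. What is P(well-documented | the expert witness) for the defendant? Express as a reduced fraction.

1/2

P(the expert witness) = (2/5)·1 + (3/5)·(2/3) = 4/5.
By Bayes' rule, P(well-documented | the expert witness) = (2/5) / (4/5) = 1/2.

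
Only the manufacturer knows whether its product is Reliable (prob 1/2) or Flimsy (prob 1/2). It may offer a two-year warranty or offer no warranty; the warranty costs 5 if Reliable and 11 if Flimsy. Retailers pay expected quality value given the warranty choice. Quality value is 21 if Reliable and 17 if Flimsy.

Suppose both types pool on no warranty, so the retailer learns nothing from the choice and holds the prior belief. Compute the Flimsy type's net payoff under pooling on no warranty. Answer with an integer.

Pooled price = 1/2·21 + 1/2·17 = 19.
Flimsy pays no cost for no warranty, so net payoff = 19.

19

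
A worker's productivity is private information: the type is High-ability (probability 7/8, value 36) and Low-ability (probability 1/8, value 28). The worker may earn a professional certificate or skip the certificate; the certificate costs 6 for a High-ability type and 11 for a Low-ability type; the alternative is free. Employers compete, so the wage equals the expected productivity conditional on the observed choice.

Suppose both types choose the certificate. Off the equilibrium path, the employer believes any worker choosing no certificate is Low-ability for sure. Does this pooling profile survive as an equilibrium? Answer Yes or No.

No

On path, the employer holds the prior and pays 7/8·36 + 1/8·28 = 35. Off path (no certificate), believing Low-ability, it pays 28.
High-ability: the certificate nets 35 − 6 = 29; no certificate nets 28. High-ability stays.
Low-ability: the certificate nets 35 − 11 = 24; no certificate nets 28. Low-ability would deviate.
A type deviates, so pooling fails.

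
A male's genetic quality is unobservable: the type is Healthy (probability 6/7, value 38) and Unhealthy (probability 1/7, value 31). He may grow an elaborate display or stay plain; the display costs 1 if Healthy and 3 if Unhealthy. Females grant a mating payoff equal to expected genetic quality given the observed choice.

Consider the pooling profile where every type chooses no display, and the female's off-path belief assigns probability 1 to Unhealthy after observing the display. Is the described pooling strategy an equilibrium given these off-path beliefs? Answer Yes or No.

On path, the female holds the prior and pays 6/7·38 + 1/7·31 = 37. Off path (the display), believing Unhealthy, it pays 31.
Healthy: no display nets 37; the display nets 31 − 1 = 30. Healthy stays.
Unhealthy: no display nets 37; the display nets 31 − 3 = 28. Unhealthy stays.
No type deviates, so pooling is sustained.

Yes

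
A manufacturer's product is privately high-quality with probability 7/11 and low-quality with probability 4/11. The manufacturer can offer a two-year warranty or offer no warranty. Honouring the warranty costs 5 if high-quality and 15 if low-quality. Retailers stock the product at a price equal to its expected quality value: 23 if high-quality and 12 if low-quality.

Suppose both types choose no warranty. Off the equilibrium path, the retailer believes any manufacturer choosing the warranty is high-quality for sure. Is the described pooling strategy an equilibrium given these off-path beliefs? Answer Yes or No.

Yes

On path, the retailer holds the prior and pays 7/11·23 + 4/11·12 = 19. Off path (the warranty), believing high-quality, it pays 23.
high-quality: no warranty nets 19; the warranty nets 23 − 5 = 18. high-quality stays.
low-quality: no warranty nets 19; the warranty nets 23 − 15 = 8. low-quality stays.
No type deviates, so pooling is sustained.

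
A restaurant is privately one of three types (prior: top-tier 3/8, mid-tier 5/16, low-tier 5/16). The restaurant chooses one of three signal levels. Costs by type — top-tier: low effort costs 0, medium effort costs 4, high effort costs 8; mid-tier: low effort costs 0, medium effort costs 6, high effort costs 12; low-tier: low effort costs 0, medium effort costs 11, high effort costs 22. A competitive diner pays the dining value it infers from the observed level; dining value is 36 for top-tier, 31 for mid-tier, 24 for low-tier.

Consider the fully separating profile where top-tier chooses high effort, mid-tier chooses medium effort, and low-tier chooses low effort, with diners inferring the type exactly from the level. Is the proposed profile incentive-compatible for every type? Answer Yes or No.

Yes

Separating price premiums: high effort → 36, medium effort → 31, low effort → 24.
top-tier (assigned high effort): low effort: 24 − 0 = 24; medium effort: 31 − 4 = 27; high effort: 36 − 8 = 28. top-tier stays.
mid-tier (assigned medium effort): low effort: 24 − 0 = 24; medium effort: 31 − 6 = 25; high effort: 36 − 12 = 24. mid-tier stays.
low-tier (assigned low effort): low effort: 24 − 0 = 24; medium effort: 31 − 11 = 20; high effort: 36 − 22 = 14. low-tier stays.
Every type prefers its assigned level; separation holds.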